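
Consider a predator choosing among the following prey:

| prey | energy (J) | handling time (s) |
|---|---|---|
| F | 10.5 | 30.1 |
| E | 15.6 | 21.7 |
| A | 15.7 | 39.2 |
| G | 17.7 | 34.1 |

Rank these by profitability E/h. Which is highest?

Profitability E/h (J/s): F = 10.5/30.1 = 0.349, E = 15.6/21.7 = 0.719, A = 15.7/39.2 = 0.401, G = 17.7/34.1 = 0.519.
Ranked: E > G > A > F.

E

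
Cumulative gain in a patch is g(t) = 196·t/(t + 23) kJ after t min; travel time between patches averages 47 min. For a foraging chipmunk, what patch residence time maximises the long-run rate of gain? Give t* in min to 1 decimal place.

Maximise g(t)/(T+t): set derivative to zero → g'(t)(T+t) = g(t).
g'(t) = 196·23/(t + 23)². Setting 196·23/(t+23)² = 196t/[(t+23)(47+t)] gives 23(47+t) = t(t+23), so t² = 23×47 = 1081.
t* = √1081 = 32.88 min.

32.9 min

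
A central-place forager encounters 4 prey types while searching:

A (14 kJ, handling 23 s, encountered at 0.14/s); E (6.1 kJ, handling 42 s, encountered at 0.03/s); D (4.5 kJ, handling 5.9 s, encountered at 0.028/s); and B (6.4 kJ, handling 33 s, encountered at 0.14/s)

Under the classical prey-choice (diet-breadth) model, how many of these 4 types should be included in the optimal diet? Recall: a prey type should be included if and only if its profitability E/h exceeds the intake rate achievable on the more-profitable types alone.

Rank by E/h (kJ/s): D 0.763, A 0.609, B 0.194, E 0.145. Include each in turn until the next type's E/h falls below the running intake rate.
Rate on top 1: 0.1081. A: 0.609 > 0.1081 → include.
Rate on top 2: 0.4757. B: 0.194 < 0.4757 → exclude; stop.
Optimal diet: D, A — 2 of 4 types.

2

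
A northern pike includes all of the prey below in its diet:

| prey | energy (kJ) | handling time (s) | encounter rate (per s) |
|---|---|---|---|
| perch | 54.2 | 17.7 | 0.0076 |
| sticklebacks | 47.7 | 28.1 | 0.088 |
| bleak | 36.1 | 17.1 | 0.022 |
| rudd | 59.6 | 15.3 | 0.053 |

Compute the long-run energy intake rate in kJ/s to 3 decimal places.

1.786 kJ/s

R = (0.0076×54.2 + 0.088×47.7 + 0.022×36.1 + 0.053×59.6) / (1 + 0.0076×17.7 + 0.088×28.1 + 0.022×17.1 + 0.053×15.3) = 8.563/4.794 = 1.786 kJ/s.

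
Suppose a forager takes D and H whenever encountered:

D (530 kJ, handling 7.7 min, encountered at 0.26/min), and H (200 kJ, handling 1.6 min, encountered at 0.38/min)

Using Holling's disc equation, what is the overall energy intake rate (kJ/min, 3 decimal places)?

59.224 kJ/min

R = Σλ_iE_i / (1 + Σλ_ih_i)
Numerator: 0.26×530 + 0.38×200 = 213.8
Denominator: 1 + 0.26×7.7 + 0.38×1.6 = 3.61
R = 213.8/3.61 = 59.22 kJ/min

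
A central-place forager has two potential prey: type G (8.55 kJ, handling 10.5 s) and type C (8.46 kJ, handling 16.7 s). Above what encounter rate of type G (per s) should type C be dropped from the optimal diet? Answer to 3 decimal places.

0.157 per s

Drop type C once their profitability E₂/h₂ falls below the rate achievable on type G alone: E₂/h₂ = λE₁/(1 + λh₁).
Solve for λ: λE₁h₂ = E₂(1 + λh₁) → λ(E₁h₂ − E₂h₁) = E₂ → λ = E₂/(E₁h₂ − E₂h₁).
λ = 8.46/(8.55×16.7 − 8.46×10.5) = 8.46/53.95 = 0.1568 per s.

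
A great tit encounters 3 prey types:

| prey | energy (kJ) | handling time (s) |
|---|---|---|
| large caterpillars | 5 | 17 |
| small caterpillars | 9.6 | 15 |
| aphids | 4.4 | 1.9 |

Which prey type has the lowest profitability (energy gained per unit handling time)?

Profitability E/h (kJ/s): large caterpillars = 5/17 = 0.294, small caterpillars = 9.6/15 = 0.64, aphids = 4.4/1.9 = 2.32.
Ranked: aphids > small caterpillars > large caterpillars.

large caterpillars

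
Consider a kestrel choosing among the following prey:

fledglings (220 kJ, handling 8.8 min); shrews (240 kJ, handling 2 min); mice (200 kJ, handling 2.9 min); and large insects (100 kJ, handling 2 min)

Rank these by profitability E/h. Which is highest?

shrews

Profitability E/h (kJ/min): fledglings = 220/8.8 = 25, shrews = 240/2 = 120, mice = 200/2.9 = 69, large insects = 100/2 = 50.
Ranked: shrews > mice > large insects > fledglings.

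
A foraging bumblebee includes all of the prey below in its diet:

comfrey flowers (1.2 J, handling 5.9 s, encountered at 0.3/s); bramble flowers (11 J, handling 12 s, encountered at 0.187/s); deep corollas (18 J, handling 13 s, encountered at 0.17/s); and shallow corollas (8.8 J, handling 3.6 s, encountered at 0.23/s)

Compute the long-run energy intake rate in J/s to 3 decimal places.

Energy encountered per unit search time: 0.3×1.2 + 0.187×11 + 0.17×18 + 0.23×8.8 = 7.501 J/s.
Handling time per unit search time: 0.3×5.9 + 0.187×12 + 0.17×13 + 0.23×3.6 = 7.052.
Rate = 7.501/(1 + 7.052) = 0.9316 J/s.

0.932 J/s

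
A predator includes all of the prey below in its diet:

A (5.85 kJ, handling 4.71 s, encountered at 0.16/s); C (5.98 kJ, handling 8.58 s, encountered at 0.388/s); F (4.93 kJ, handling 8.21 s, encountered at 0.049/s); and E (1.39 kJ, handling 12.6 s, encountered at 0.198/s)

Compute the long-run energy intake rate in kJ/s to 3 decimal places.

0.473 kJ/s

R = Σλ_iE_i / (1 + Σλ_ih_i)
Numerator: 0.16×5.85 + 0.388×5.98 + 0.049×4.93 + 0.198×1.39 = 3.773
Denominator: 1 + 0.16×4.71 + 0.388×8.58 + 0.049×8.21 + 0.198×12.6 = 7.98
R = 3.773/7.98 = 0.4728 kJ/s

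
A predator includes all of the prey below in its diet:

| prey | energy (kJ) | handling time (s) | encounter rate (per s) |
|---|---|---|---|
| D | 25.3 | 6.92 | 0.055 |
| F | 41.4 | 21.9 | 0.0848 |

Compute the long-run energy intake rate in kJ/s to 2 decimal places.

Energy encountered per unit search time: 0.055×25.3 + 0.0848×41.4 = 4.902 kJ/s.
Handling time per unit search time: 0.055×6.92 + 0.0848×21.9 = 2.238.
Rate = 4.902/(1 + 2.238) = 1.514 kJ/s.

1.51 kJ/s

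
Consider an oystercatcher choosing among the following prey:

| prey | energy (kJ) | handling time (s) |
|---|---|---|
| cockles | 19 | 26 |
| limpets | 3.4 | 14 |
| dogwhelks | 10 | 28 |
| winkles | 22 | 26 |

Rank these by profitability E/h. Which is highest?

Profitability E/h (kJ/s): cockles = 19/26 = 0.731, limpets = 3.4/14 = 0.243, dogwhelks = 10/28 = 0.357, winkles = 22/26 = 0.846.
Ranked: winkles > cockles > dogwhelks > limpets.

winkles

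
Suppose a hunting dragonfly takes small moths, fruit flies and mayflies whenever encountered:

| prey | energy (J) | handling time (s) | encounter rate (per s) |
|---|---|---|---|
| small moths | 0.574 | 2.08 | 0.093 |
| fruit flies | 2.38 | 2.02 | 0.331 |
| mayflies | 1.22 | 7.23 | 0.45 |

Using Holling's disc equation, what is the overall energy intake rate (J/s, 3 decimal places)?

R = (0.093×0.574 + 0.331×2.38 + 0.45×1.22) / (1 + 0.093×2.08 + 0.331×2.02 + 0.45×7.23) = 1.39/5.116 = 0.2718 J/s.

0.272 J/s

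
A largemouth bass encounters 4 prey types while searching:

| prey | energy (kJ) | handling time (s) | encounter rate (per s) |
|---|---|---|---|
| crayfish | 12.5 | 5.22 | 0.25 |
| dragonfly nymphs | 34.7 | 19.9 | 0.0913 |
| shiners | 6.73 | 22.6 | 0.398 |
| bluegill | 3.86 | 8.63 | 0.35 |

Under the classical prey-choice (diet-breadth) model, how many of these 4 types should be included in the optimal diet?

2

Rank by E/h (kJ/s): crayfish 2.39, dragonfly nymphs 1.74, bluegill 0.447, shiners 0.298. Include each in turn until the next type's E/h falls below the running intake rate.
Rate on top 1: 1.356. dragonfly nymphs: 1.74 > 1.356 → include.
Rate on top 2: 1.527. bluegill: 0.447 < 1.527 → exclude; stop.
Optimal diet: crayfish, dragonfly nymphs — 2 of 4 types.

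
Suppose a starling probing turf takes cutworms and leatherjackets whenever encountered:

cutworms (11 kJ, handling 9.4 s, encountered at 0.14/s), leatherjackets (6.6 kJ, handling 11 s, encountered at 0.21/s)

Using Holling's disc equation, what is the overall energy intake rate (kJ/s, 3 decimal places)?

R = (0.14×11 + 0.21×6.6) / (1 + 0.14×9.4 + 0.21×11) = 2.926/4.626 = 0.6325 kJ/s.

0.633 kJ/s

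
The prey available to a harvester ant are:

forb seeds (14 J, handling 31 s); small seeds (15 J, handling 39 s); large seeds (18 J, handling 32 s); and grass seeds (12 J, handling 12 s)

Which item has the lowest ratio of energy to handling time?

In descending order of E/h:
grass seeds: 12/12 = 1 J/s
large seeds: 18/32 = 0.562 J/s
forb seeds: 14/31 = 0.452 J/s
small seeds: 15/39 = 0.385 J/s

small seeds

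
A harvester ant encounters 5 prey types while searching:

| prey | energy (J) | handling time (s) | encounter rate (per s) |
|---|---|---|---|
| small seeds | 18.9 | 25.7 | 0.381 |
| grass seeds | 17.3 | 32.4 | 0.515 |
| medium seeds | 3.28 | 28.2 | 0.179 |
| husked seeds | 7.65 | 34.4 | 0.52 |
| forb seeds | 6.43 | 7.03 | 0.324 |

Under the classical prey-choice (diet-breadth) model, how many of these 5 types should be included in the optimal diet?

Profitabilities (E/h, J/s): forb seeds 0.915, small seeds 0.735, grass seeds 0.534, husked seeds 0.222, medium seeds 0.116. Add prey in this order while the next type's profitability exceeds the intake rate on those already taken.
Rate on top 1: 0.6356. small seeds: 0.735 > 0.6356 → include.
Rate on top 2: 0.7104. grass seeds: 0.534 < 0.7104 → exclude; stop.
Optimal diet: forb seeds, small seeds — 2 of 5 types.

2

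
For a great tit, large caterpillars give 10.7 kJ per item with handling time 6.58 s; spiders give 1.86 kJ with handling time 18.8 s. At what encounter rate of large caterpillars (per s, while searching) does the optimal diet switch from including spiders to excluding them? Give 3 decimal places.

The zero-one rule: include spiders iff E₂/h₂ > λE₁/(1+λh₁). Equality gives the switch point.
λE₁h₂ = E₂ + λE₂h₁ ⇒ λ = E₂/(E₁h₂ − E₂h₁) = 1.86/(201.2 − 12.24) = 0.009845 per s.

0.010 per s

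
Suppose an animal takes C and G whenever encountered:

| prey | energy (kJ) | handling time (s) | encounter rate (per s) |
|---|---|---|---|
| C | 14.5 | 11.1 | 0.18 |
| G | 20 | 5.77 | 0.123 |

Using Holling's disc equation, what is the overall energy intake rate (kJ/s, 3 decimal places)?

R = Σλ_iE_i / (1 + Σλ_ih_i)
Numerator: 0.18×14.5 + 0.123×20 = 5.07
Denominator: 1 + 0.18×11.1 + 0.123×5.77 = 3.708
R = 5.07/3.708 = 1.367 kJ/s

1.367 kJ/s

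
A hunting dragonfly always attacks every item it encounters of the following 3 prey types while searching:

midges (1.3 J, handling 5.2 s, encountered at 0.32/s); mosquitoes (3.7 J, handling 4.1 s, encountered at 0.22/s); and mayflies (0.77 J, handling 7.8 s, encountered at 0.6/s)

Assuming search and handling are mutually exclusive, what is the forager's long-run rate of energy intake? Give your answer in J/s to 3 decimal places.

0.205 J/s

Energy encountered per unit search time: 0.32×1.3 + 0.22×3.7 + 0.6×0.77 = 1.692 J/s.
Handling time per unit search time: 0.32×5.2 + 0.22×4.1 + 0.6×7.8 = 7.246.
Rate = 1.692/(1 + 7.246) = 0.2052 J/s.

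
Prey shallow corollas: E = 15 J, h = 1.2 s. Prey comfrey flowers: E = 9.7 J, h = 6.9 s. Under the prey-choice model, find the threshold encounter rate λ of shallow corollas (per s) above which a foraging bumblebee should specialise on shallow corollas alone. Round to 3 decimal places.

0.106 per s

At the threshold, the rate on shallow corollas alone equals the profitability of comfrey flowers: λ·15/(1 + λ·1.2) = 9.7/6.9 = 1.406.
Rearranging, λ(15 − 1.406×1.2) = 1.406, so λ = 1.406/13.31 = 0.1056 per s.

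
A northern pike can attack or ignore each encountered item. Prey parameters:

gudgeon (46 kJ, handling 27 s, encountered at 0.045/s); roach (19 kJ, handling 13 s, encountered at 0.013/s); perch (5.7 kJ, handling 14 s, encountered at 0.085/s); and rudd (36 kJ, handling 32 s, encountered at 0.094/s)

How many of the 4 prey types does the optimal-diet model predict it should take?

3

Rank by E/h (kJ/s): gudgeon 1.7, roach 1.46, rudd 1.12, perch 0.407. Include each in turn until the next type's E/h falls below the running intake rate.
Rate on top 1: 0.9345. roach: 1.46 > 0.9345 → include.
Rate on top 2: 0.9719. rudd: 1.12 > 0.9719 → include.
Rate on top 3: 1.057. perch: 0.407 < 1.057 → exclude; stop.
Optimal diet: gudgeon, roach, rudd — 3 of 4 types.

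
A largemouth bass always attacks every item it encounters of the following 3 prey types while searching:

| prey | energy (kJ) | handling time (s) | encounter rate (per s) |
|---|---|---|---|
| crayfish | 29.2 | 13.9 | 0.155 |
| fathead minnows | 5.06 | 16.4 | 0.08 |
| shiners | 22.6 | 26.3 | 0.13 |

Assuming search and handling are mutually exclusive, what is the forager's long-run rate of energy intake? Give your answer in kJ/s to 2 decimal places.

1.00 kJ/s

R = Σλ_iE_i / (1 + Σλ_ih_i)
Numerator: 0.155×29.2 + 0.08×5.06 + 0.13×22.6 = 7.869
Denominator: 1 + 0.155×13.9 + 0.08×16.4 + 0.13×26.3 = 7.886
R = 7.869/7.886 = 0.9979 kJ/s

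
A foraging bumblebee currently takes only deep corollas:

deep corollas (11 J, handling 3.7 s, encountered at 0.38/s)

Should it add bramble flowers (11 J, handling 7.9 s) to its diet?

No

Current rate: (0.38×11)/(1 + 0.38×3.7) = 1.737 J/s.
Profitability of bramble flowers: 11/7.9 = 1.392 J/s.
Since 1.392 < R, time spent handling bramble flowers is better spent searching.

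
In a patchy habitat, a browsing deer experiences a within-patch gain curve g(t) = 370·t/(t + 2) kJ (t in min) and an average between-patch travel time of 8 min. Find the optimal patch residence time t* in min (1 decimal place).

4.0 min

Optimal t* satisfies g'(t*) = g(t*)/(T + t*).
g'(t) = 370·2/(t + 2)². Setting 370·2/(t+2)² = 370t/[(t+2)(8+t)] gives 2(8+t) = t(t+2), so t² = 2×8 = 16.
t* = √16 = 4 min.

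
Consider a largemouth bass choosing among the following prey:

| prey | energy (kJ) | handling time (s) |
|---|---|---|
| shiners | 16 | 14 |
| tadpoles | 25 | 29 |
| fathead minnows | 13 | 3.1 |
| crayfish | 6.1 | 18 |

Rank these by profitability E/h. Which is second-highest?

shiners

Profitability E/h (kJ/s): shiners = 16/14 = 1.14, tadpoles = 25/29 = 0.862, fathead minnows = 13/3.1 = 4.19, crayfish = 6.1/18 = 0.339.
Ranked: fathead minnows > shiners > tadpoles > crayfish.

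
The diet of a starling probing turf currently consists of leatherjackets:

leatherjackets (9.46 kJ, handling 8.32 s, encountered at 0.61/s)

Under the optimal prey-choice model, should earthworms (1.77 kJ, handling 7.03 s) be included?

Current rate: (0.61×9.46)/(1 + 0.61×8.32) = 0.9499 kJ/s.
Profitability of earthworms: 1.77/7.03 = 0.2518 kJ/s.
Since 0.2518 < R, time spent handling earthworms is better spent searching.

No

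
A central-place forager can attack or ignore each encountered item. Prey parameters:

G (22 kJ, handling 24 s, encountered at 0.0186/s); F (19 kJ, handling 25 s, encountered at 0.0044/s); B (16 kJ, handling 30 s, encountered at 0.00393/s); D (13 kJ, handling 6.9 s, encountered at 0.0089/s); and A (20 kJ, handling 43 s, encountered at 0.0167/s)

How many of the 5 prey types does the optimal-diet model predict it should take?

5

E/h in descending order: D 1.88, G 0.917, F 0.76, B 0.533, A 0.465 kJ/s. The optimal diet is the largest prefix of this list for which every included type satisfies E_i/h_i > R on the types above it.
Rate on top 1: 0.109. G: 0.917 > 0.109 → include.
Rate on top 2: 0.3481. F: 0.76 > 0.3481 → include.
Rate on top 3: 0.3761. B: 0.533 > 0.3761 → include.
Rate on top 4: 0.3868. A: 0.465 > 0.3868 → include.
Optimal diet: D, G, F, B, A — 5 of 5 types.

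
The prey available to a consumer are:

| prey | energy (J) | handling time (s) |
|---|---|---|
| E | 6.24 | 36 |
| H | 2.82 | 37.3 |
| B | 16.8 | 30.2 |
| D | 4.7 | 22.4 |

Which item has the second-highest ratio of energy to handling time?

D

In descending order of E/h:
B: 16.8/30.2 = 0.556 J/s
D: 4.7/22.4 = 0.21 J/s
E: 6.24/36 = 0.173 J/s
H: 2.82/37.3 = 0.0756 J/s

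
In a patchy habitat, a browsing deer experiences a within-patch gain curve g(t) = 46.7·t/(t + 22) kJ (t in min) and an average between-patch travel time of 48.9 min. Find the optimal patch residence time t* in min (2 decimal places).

32.80 min

By the marginal value theorem, leave when the instantaneous gain rate g'(t) equals the habitat-wide average g(t)/(T + t).
g'(t) = 46.7·22/(t + 22)². Setting 46.7·22/(t+22)² = 46.7t/[(t+22)(48.9+t)] gives 22(48.9+t) = t(t+22), so t² = 22×48.9 = 1076.
t* = √1076 = 32.8 min.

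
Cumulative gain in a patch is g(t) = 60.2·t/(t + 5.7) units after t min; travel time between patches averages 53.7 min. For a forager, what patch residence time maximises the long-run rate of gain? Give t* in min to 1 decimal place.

Maximise g(t)/(T+t): set derivative to zero → g'(t)(T+t) = g(t).
g'(t) = 60.2·5.7/(t + 5.7)². Setting 60.2·5.7/(t+5.7)² = 60.2t/[(t+5.7)(53.7+t)] gives 5.7(53.7+t) = t(t+5.7), so t² = 5.7×53.7 = 306.1.
t* = √306.1 = 17.5 min.

17.5 min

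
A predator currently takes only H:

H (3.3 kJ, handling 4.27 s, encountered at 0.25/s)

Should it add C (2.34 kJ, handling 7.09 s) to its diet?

No

On H alone, R = ΣλE/(1+Σλh) = 0.825/2.067 = 0.399 kJ/s.
Profitability of C: 2.34/7.09 = 0.33 kJ/s.
0.33 < 0.399, so adding C would lower the average — exclude it.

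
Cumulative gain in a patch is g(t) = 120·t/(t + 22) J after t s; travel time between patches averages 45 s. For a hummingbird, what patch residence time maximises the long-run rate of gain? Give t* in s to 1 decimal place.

By the marginal value theorem, leave when the instantaneous gain rate g'(t) equals the habitat-wide average g(t)/(T + t).
g'(t) = 120·22/(t + 22)². Setting 120·22/(t+22)² = 120t/[(t+22)(45+t)] gives 22(45+t) = t(t+22), so t² = 22×45 = 990.
t* = √990 = 31.46 s.

31.5 s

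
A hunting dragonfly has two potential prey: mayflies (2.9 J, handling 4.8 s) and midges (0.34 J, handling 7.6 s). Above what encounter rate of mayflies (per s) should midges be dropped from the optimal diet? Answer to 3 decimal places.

The zero-one rule: include midges iff E₂/h₂ > λE₁/(1+λh₁). Equality gives the switch point.
λE₁h₂ = E₂ + λE₂h₁ ⇒ λ = E₂/(E₁h₂ − E₂h₁) = 0.34/(22.04 − 1.632) = 0.01666 per s.

0.017 per s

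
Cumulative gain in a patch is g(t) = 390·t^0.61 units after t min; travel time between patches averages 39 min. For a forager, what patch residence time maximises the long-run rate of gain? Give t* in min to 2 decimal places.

By the marginal value theorem, leave when the instantaneous gain rate g'(t) equals the habitat-wide average g(t)/(T + t).
g'(t) = 0.61·390·t^-0.39. Setting 0.61·390·t^-0.39 = 390·t^0.61/(39+t) gives 0.61(39+t) = t, so 0.39·t = 0.61×39.
t* = 0.61×39/0.39 = 61 min.

61.00 min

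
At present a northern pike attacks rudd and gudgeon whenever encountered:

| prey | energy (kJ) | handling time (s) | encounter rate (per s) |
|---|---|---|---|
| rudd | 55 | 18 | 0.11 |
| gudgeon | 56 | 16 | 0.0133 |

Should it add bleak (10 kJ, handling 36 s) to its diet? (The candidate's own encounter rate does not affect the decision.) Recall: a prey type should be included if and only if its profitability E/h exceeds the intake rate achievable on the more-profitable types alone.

No

Intake rate on the current diet: R = (0.11×55 + 0.0133×56) / (1 + 0.11×18 + 0.0133×16) = 6.795/3.193 = 2.128 kJ/s.
Profitability of bleak: 10/36 = 0.2778 kJ/s.
0.2778 < 2.128, so adding bleak would lower the average — exclude it.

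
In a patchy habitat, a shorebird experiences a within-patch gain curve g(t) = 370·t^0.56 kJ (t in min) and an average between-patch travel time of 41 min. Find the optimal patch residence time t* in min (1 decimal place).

52.2 min

By the marginal value theorem, leave when the instantaneous gain rate g'(t) equals the habitat-wide average g(t)/(T + t).
g'(t) = 0.56·370·t^-0.44. Setting 0.56·370·t^-0.44 = 370·t^0.56/(41+t) gives 0.56(41+t) = t, so 0.44·t = 0.56×41.
t* = 0.56×41/0.44 = 52.18 min.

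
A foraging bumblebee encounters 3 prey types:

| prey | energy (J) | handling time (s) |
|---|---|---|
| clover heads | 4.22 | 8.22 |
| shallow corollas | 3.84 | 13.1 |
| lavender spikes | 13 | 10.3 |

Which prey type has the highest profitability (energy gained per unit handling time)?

lavender spikes

In descending order of E/h:
lavender spikes: 13/10.3 = 1.26 J/s
clover heads: 4.22/8.22 = 0.513 J/s
shallow corollas: 3.84/13.1 = 0.293 J/s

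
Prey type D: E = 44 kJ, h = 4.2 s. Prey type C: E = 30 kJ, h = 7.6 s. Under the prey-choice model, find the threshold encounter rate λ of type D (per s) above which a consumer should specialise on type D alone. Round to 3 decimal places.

0.144 per s

Drop type C once their profitability E₂/h₂ falls below the rate achievable on type D alone: E₂/h₂ = λE₁/(1 + λh₁).
Solve for λ: λE₁h₂ = E₂(1 + λh₁) → λ(E₁h₂ − E₂h₁) = E₂ → λ = E₂/(E₁h₂ − E₂h₁).
λ = 30/(44×7.6 − 30×4.2) = 30/208.4 = 0.144 per s.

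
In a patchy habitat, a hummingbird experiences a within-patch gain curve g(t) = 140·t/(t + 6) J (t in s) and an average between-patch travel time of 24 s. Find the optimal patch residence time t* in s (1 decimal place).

12.0 s

Optimal t* satisfies g'(t*) = g(t*)/(T + t*).
g'(t) = 140·6/(t + 6)². Setting 140·6/(t+6)² = 140t/[(t+6)(24+t)] gives 6(24+t) = t(t+6), so t² = 6×24 = 144.
t* = √144 = 12 s.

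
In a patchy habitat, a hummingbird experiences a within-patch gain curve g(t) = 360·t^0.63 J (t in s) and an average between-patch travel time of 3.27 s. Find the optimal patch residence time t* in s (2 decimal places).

5.57 s

Optimal t* satisfies g'(t*) = g(t*)/(T + t*).
g'(t) = 0.63·360·t^-0.37. Setting 0.63·360·t^-0.37 = 360·t^0.63/(3.27+t) gives 0.63(3.27+t) = t, so 0.37·t = 0.63×3.27.
t* = 0.63×3.27/0.37 = 5.568 s.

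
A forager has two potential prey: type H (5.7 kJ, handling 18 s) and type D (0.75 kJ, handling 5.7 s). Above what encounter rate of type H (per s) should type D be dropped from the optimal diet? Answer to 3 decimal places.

0.039 per s

The zero-one rule: include type D iff E₂/h₂ > λE₁/(1+λh₁). Equality gives the switch point.
λE₁h₂ = E₂ + λE₂h₁ ⇒ λ = E₂/(E₁h₂ − E₂h₁) = 0.75/(32.49 − 13.5) = 0.03949 per s.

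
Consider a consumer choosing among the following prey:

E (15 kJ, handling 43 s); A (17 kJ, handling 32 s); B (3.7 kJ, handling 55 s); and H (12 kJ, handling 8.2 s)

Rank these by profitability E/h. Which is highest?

H

In descending order of E/h:
H: 12/8.2 = 1.46 kJ/s
A: 17/32 = 0.531 kJ/s
E: 15/43 = 0.349 kJ/s
B: 3.7/55 = 0.0673 kJ/s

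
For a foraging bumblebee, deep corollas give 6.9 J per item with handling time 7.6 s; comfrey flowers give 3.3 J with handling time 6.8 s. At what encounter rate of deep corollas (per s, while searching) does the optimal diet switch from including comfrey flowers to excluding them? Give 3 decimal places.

At the threshold, the rate on deep corollas alone equals the profitability of comfrey flowers: λ·6.9/(1 + λ·7.6) = 3.3/6.8 = 0.4853.
Rearranging, λ(6.9 − 0.4853×7.6) = 0.4853, so λ = 0.4853/3.212 = 0.1511 per s.

0.151 per s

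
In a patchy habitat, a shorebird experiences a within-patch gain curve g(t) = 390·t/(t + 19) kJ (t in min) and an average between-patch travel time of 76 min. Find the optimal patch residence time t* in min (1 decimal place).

By the marginal value theorem, leave when the instantaneous gain rate g'(t) equals the habitat-wide average g(t)/(T + t).
g'(t) = 390·19/(t + 19)². Setting 390·19/(t+19)² = 390t/[(t+19)(76+t)] gives 19(76+t) = t(t+19), so t² = 19×76 = 1444.
t* = √1444 = 38 min.

38.0 min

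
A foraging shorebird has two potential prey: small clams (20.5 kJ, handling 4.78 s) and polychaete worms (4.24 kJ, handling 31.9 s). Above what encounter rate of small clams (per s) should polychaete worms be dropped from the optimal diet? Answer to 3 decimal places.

Drop polychaete worms once their profitability E₂/h₂ falls below the rate achievable on small clams alone: E₂/h₂ = λE₁/(1 + λh₁).
Solve for λ: λE₁h₂ = E₂(1 + λh₁) → λ(E₁h₂ − E₂h₁) = E₂ → λ = E₂/(E₁h₂ − E₂h₁).
λ = 4.24/(20.5×31.9 − 4.24×4.78) = 4.24/633.7 = 0.006691 per s.

0.007 per s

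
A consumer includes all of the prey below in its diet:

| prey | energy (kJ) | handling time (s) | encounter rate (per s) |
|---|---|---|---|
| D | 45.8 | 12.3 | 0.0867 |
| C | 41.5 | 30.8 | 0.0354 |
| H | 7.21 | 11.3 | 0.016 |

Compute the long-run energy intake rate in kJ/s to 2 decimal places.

1.66 kJ/s

Energy encountered per unit search time: 0.0867×45.8 + 0.0354×41.5 + 0.016×7.21 = 5.555 kJ/s.
Handling time per unit search time: 0.0867×12.3 + 0.0354×30.8 + 0.016×11.3 = 2.338.
Rate = 5.555/(1 + 2.338) = 1.665 kJ/s.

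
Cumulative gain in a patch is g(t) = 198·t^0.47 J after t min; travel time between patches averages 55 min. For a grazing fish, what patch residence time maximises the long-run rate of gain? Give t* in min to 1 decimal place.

48.8 min

Optimal t* satisfies g'(t*) = g(t*)/(T + t*).
g'(t) = 0.47·198·t^-0.53. Setting 0.47·198·t^-0.53 = 198·t^0.47/(55+t) gives 0.47(55+t) = t, so 0.53·t = 0.47×55.
t* = 0.47×55/0.53 = 48.77 min.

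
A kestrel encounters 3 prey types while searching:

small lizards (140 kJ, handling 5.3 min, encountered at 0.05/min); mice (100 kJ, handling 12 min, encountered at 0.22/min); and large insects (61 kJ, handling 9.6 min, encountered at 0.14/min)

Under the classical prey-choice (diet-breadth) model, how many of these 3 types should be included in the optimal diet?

2

Rank by E/h (kJ/min): small lizards 26.4, mice 8.33, large insects 6.35. Include each in turn until the next type's E/h falls below the running intake rate.
Rate on top 1: 5.534. mice: 8.33 > 5.534 → include.
Rate on top 2: 7.426. large insects: 6.35 < 7.426 → exclude; stop.
Optimal diet: small lizards, mice — 2 of 3 types.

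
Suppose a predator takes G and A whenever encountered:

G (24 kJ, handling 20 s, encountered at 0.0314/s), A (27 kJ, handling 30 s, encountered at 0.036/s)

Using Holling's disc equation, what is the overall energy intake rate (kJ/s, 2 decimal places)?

0.64 kJ/s

R = (0.0314×24 + 0.036×27) / (1 + 0.0314×20 + 0.036×30) = 1.726/2.708 = 0.6372 kJ/s.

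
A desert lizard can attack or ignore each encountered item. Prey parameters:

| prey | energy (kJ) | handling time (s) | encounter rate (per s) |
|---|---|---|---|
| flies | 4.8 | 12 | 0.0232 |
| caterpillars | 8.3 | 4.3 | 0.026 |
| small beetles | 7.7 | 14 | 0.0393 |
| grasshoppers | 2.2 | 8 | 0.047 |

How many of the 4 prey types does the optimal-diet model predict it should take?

3

E/h in descending order: caterpillars 1.93, small beetles 0.55, flies 0.4, grasshoppers 0.275 kJ/s. The optimal diet is the largest prefix of this list for which every included type satisfies E_i/h_i > R on the types above it.
Rate on top 1: 0.1941. small beetles: 0.55 > 0.1941 → include.
Rate on top 2: 0.3119. flies: 0.4 > 0.3119 → include.
Rate on top 3: 0.3246. grasshoppers: 0.275 < 0.3246 → exclude; stop.
Optimal diet: caterpillars, small beetles, flies — 3 of 4 types.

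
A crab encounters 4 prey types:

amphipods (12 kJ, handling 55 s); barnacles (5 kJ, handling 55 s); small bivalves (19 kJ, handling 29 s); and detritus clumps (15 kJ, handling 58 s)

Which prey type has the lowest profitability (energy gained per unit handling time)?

In descending order of E/h:
small bivalves: 19/29 = 0.655 kJ/s
detritus clumps: 15/58 = 0.259 kJ/s
amphipods: 12/55 = 0.218 kJ/s
barnacles: 5/55 = 0.0909 kJ/s

barnacles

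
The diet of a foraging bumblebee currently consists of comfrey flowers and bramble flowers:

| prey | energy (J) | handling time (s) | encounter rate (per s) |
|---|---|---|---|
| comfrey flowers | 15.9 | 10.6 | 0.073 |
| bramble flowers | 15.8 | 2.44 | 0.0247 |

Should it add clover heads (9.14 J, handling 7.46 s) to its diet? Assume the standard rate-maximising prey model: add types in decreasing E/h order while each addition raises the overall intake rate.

On comfrey flowers and bramble flowers alone, R = ΣλE/(1+Σλh) = 1.551/1.834 = 0.8456 J/s.
clover heads: E/h = 9.14/7.46 = 1.225 J/s.
Since 1.225 > R, including clover heads increases the long-run rate.

Yes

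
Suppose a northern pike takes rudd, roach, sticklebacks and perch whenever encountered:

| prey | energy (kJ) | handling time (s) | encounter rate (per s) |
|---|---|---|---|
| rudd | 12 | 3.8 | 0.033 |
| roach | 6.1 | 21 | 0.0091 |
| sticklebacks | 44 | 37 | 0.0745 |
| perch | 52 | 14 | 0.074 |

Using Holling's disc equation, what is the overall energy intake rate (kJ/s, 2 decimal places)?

1.48 kJ/s

Energy encountered per unit search time: 0.033×12 + 0.0091×6.1 + 0.0745×44 + 0.074×52 = 7.578 kJ/s.
Handling time per unit search time: 0.033×3.8 + 0.0091×21 + 0.0745×37 + 0.074×14 = 4.109.
Rate = 7.578/(1 + 4.109) = 1.483 kJ/s.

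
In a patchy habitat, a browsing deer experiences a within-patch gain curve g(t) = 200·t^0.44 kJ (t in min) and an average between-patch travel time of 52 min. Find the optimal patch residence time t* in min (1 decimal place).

Optimal t* satisfies g'(t*) = g(t*)/(T + t*).
g'(t) = 0.44·200·t^-0.56. Setting 0.44·200·t^-0.56 = 200·t^0.44/(52+t) gives 0.44(52+t) = t, so 0.56·t = 0.44×52.
t* = 0.44×52/0.56 = 40.86 min.

40.9 min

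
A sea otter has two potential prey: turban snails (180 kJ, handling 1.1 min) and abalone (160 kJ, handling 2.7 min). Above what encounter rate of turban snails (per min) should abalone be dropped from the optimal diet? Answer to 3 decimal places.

0.516 per min

The zero-one rule: include abalone iff E₂/h₂ > λE₁/(1+λh₁). Equality gives the switch point.
λE₁h₂ = E₂ + λE₂h₁ ⇒ λ = E₂/(E₁h₂ − E₂h₁) = 160/(486 − 176) = 0.5161 per min.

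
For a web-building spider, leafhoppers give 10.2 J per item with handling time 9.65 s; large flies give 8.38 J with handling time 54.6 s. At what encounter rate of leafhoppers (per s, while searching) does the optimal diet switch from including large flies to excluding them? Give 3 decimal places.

0.018 per s

At the threshold, the rate on leafhoppers alone equals the profitability of large flies: λ·10.2/(1 + λ·9.65) = 8.38/54.6 = 0.1535.
Rearranging, λ(10.2 − 0.1535×9.65) = 0.1535, so λ = 0.1535/8.719 = 0.0176 per s.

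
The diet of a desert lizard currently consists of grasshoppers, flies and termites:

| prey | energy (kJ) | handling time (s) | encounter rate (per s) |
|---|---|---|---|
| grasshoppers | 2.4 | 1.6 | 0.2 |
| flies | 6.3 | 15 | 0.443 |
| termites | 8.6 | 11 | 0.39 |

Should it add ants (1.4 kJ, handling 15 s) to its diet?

No

On grasshoppers, flies and termites alone, R = ΣλE/(1+Σλh) = 6.625/12.26 = 0.5406 kJ/s.
Profitability of ants: 1.4/15 = 0.09333 kJ/s.
0.09333 < 0.5406, so adding ants would lower the average — exclude it.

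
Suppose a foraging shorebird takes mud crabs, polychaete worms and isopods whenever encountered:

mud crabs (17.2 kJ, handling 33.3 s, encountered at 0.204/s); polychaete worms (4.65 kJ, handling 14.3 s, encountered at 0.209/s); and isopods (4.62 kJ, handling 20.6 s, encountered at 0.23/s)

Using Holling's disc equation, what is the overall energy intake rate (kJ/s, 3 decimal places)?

Energy encountered per unit search time: 0.204×17.2 + 0.209×4.65 + 0.23×4.62 = 5.543 kJ/s.
Handling time per unit search time: 0.204×33.3 + 0.209×14.3 + 0.23×20.6 = 14.52.
Rate = 5.543/(1 + 14.52) = 0.3572 kJ/s.

0.357 kJ/s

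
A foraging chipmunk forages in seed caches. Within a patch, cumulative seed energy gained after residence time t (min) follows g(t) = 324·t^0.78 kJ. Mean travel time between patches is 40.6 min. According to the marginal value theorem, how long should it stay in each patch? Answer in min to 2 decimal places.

By the marginal value theorem, leave when the instantaneous gain rate g'(t) equals the habitat-wide average g(t)/(T + t).
g'(t) = 0.78·324·t^-0.22. Setting 0.78·324·t^-0.22 = 324·t^0.78/(40.6+t) gives 0.78(40.6+t) = t, so 0.22·t = 0.78×40.6.
t* = 0.78×40.6/0.22 = 143.9 min.

143.95 min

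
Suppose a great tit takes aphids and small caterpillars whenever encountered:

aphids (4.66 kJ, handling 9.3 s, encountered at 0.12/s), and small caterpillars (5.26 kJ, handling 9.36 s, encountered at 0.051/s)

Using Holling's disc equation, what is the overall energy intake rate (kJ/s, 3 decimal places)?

R = (0.12×4.66 + 0.051×5.26) / (1 + 0.12×9.3 + 0.051×9.36) = 0.8275/2.593 = 0.3191 kJ/s.

0.319 kJ/s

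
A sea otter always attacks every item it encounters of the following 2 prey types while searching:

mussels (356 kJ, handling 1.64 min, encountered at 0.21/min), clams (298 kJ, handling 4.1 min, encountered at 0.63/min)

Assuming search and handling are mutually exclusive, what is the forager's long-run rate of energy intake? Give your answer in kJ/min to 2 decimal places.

66.84 kJ/min

Energy encountered per unit search time: 0.21×356 + 0.63×298 = 262.5 kJ/min.
Handling time per unit search time: 0.21×1.64 + 0.63×4.1 = 2.927.
Rate = 262.5/(1 + 2.927) = 66.84 kJ/min.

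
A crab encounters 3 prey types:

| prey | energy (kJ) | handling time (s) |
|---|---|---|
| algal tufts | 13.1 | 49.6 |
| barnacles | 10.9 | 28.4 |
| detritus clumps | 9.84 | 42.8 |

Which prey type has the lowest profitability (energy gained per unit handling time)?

detritus clumps

Profitability E/h (kJ/s): algal tufts = 13.1/49.6 = 0.264, barnacles = 10.9/28.4 = 0.384, detritus clumps = 9.84/42.8 = 0.23.
Ranked: barnacles > algal tufts > detritus clumps.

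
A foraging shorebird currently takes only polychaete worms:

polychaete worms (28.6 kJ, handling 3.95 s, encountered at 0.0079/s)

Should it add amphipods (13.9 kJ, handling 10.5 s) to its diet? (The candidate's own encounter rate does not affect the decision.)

Intake rate on the current diet: R = (0.0079×28.6) / (1 + 0.0079×3.95) = 0.2259/1.031 = 0.2191 kJ/s.
amphipods: E/h = 13.9/10.5 = 1.324 kJ/s.
Since 1.324 > R, including amphipods increases the long-run rate.

Yes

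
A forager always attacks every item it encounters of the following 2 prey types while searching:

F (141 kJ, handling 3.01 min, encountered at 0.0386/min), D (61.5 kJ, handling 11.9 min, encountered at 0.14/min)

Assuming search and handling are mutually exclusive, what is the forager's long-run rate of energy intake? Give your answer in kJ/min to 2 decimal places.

5.05 kJ/min

R = Σλ_iE_i / (1 + Σλ_ih_i)
Numerator: 0.0386×141 + 0.14×61.5 = 14.05
Denominator: 1 + 0.0386×3.01 + 0.14×11.9 = 2.782
R = 14.05/2.782 = 5.051 kJ/min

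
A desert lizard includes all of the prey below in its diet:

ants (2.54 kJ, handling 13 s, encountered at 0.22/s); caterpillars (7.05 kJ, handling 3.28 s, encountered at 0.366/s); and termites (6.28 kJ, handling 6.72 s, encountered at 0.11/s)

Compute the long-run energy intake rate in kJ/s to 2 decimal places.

R = Σλ_iE_i / (1 + Σλ_ih_i)
Numerator: 0.22×2.54 + 0.366×7.05 + 0.11×6.28 = 3.83
Denominator: 1 + 0.22×13 + 0.366×3.28 + 0.11×6.72 = 5.8
R = 3.83/5.8 = 0.6604 kJ/s

0.66 kJ/s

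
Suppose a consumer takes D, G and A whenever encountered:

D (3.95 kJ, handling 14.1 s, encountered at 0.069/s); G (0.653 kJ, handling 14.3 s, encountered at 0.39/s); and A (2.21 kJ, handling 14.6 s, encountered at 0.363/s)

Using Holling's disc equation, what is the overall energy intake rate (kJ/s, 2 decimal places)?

R = Σλ_iE_i / (1 + Σλ_ih_i)
Numerator: 0.069×3.95 + 0.39×0.653 + 0.363×2.21 = 1.329
Denominator: 1 + 0.069×14.1 + 0.39×14.3 + 0.363×14.6 = 12.85
R = 1.329/12.85 = 0.1035 kJ/s

0.10 kJ/s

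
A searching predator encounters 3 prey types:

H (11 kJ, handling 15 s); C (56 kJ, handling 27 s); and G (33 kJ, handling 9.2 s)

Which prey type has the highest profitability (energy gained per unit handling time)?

Profitability E/h (kJ/s): H = 11/15 = 0.733, C = 56/27 = 2.07, G = 33/9.2 = 3.59.
Ranked: G > C > H.

G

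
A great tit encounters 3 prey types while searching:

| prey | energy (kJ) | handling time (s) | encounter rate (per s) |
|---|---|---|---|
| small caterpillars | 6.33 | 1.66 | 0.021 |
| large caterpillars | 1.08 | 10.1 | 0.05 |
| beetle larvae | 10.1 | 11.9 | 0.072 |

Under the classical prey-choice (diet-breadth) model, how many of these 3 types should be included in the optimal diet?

E/h in descending order: small caterpillars 3.81, beetle larvae 0.849, large caterpillars 0.107 kJ/s. The optimal diet is the largest prefix of this list for which every included type satisfies E_i/h_i > R on the types above it.
Rate on top 1: 0.1285. beetle larvae: 0.849 > 0.1285 → include.
Rate on top 2: 0.4547. large caterpillars: 0.107 < 0.4547 → exclude; stop.
Optimal diet: small caterpillars, beetle larvae — 2 of 3 types.

2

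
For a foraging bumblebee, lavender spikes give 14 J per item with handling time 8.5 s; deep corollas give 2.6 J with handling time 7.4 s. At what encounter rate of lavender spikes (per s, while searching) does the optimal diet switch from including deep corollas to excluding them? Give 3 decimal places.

The zero-one rule: include deep corollas iff E₂/h₂ > λE₁/(1+λh₁). Equality gives the switch point.
λE₁h₂ = E₂ + λE₂h₁ ⇒ λ = E₂/(E₁h₂ − E₂h₁) = 2.6/(103.6 − 22.1) = 0.0319 per s.

0.032 per s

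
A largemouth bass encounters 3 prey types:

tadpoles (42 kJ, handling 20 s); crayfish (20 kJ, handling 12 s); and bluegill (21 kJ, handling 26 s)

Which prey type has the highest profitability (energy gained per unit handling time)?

In descending order of E/h:
tadpoles: 42/20 = 2.1 kJ/s
crayfish: 20/12 = 1.67 kJ/s
bluegill: 21/26 = 0.808 kJ/s

tadpoles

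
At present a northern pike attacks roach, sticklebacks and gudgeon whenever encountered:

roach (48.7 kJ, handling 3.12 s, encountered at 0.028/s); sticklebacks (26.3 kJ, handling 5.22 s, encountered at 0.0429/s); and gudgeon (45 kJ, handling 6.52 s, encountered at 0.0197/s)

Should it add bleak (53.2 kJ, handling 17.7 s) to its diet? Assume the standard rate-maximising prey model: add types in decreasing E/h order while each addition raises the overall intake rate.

Intake rate on the current diet: R = (0.028×48.7 + 0.0429×26.3 + 0.0197×45) / (1 + 0.028×3.12 + 0.0429×5.22 + 0.0197×6.52) = 3.378/1.44 = 2.347 kJ/s.
bleak: E/h = 53.2/17.7 = 3.006 kJ/s.
3.006 > 2.347, so adding bleak raises the average — include it.

Yes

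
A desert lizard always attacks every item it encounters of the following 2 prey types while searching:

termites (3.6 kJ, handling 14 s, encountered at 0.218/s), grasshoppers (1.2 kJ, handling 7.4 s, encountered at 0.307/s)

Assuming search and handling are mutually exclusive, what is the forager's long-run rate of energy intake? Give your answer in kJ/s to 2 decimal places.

Energy encountered per unit search time: 0.218×3.6 + 0.307×1.2 = 1.153 kJ/s.
Handling time per unit search time: 0.218×14 + 0.307×7.4 = 5.324.
Rate = 1.153/(1 + 5.324) = 0.1824 kJ/s.

0.18 kJ/s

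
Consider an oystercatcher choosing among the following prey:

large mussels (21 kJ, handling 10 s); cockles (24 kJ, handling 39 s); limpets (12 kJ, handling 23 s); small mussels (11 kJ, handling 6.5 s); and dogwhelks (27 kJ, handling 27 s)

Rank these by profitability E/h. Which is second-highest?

small mussels

Profitability E/h (kJ/s): large mussels = 21/10 = 2.1, cockles = 24/39 = 0.615, limpets = 12/23 = 0.522, small mussels = 11/6.5 = 1.69, dogwhelks = 27/27 = 1.
Ranked: large mussels > small mussels > dogwhelks > cockles > limpets.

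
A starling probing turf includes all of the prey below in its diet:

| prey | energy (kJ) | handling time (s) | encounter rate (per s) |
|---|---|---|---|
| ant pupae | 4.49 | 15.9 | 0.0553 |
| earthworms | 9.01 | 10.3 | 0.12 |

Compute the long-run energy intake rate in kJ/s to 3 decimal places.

0.427 kJ/s

R = (0.0553×4.49 + 0.12×9.01) / (1 + 0.0553×15.9 + 0.12×10.3) = 1.329/3.115 = 0.4268 kJ/s.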